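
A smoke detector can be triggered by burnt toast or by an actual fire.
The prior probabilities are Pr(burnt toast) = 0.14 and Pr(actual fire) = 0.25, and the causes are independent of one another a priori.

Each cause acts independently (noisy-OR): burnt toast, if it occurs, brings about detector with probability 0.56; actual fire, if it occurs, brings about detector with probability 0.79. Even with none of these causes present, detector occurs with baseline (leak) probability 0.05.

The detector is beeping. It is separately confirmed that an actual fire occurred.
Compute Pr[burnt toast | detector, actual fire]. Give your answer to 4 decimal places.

Pr[burnt toast | detector, actual fire] ≈ 0.1565

Under noisy-OR, P(detector | causes) = 1 − (1−0.05)·∏(1−qᵢ) over the active causes.
P(detector | actual fire) = 0.8005*0.86 + 0.91222*0.14 = 0.688430 + 0.127711 = 0.816141
Restricting to configurations with burnt toast present: 0.91222*0.14 = 0.127711.
P(burnt toast | detector, actual fire) = 0.127711 / 0.816141 ≈ 0.1565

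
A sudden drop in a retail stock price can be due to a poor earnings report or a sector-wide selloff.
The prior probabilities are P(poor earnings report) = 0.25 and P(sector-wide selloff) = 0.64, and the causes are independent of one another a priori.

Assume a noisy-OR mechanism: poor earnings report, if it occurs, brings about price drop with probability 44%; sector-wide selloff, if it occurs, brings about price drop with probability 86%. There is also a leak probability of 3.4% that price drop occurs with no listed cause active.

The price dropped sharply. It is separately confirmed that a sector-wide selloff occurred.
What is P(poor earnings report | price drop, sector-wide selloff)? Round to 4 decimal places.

P(poor earnings report | price drop, sector-wide selloff) ≈ 0.2627

Under noisy-OR, P(price drop | causes) = 1 − (1−0.034)·∏(1−qᵢ) over the active causes.
For the numerator, keep only poor earnings report=true terms: 0.924266*0.25 = 0.231067
Denominator P(price drop | sector-wide selloff): 0.86476*0.75 + 0.924266*0.25 = 0.879637
P(poor earnings report | price drop, sector-wide selloff) = 0.231067/0.879637 ≈ 0.2627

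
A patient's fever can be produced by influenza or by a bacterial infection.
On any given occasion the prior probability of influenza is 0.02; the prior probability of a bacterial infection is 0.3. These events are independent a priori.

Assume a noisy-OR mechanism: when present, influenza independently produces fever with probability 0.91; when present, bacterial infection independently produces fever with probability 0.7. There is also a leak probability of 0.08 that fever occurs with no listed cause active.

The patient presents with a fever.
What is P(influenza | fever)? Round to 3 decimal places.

P(influenza | fever) ≈ 0.065

Under noisy-OR, P(fever | causes) = 1 − (1−0.08)·∏(1−qᵢ) over the active causes.
P(fever) = 0.08*0.98*0.7 + 0.724*0.98*0.3 + 0.9172*0.02*0.7 + 0.97516*0.02*0.3 = 0.054880 + 0.212856 + 0.012841 + 0.005851 = 0.286428
Restricting to configurations with influenza present: 0.012841 + 0.005851 = 0.018692.
So P(influenza | fever) = 0.018692/0.286428 ≈ 0.065.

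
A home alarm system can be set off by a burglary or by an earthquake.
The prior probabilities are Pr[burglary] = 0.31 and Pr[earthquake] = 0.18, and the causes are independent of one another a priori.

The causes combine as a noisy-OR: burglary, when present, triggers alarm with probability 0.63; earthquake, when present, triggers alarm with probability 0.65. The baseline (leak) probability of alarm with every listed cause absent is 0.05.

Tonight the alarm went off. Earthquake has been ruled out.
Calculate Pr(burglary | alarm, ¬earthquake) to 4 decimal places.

Pr(burglary | alarm, ¬earthquake) ≈ 0.8535

Under noisy-OR, P(alarm | causes) = 1 − (1−0.05)·∏(1−qᵢ) over the active causes.
P(alarm | ¬earthquake) = 0.05·0.69 + 0.6485·0.31 = 0.034500 + 0.201035 = 0.235535
Of this, 0.201035 comes from 0.6485·0.31 (the burglary=true cases).
P(burglary | alarm, ¬earthquake) = 0.201035 / 0.235535 ≈ 0.8535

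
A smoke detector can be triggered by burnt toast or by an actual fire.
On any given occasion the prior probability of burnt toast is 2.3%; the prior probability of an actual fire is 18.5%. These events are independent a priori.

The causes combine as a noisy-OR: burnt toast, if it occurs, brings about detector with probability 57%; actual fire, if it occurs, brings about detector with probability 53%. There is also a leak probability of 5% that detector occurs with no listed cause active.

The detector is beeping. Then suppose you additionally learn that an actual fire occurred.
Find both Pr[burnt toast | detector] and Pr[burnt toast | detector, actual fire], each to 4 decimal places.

Pr[burnt toast | detector] ≈ 0.0941; Pr[burnt toast | detector, actual fire] ≈ 0.0332

Under noisy-OR, P(detector | causes) = 1 − (1−0.05)·∏(1−qᵢ) over the active causes.
P(detector) = 0.05·0.977·0.815 + 0.5535·0.977·0.185 + 0.5915·0.023·0.815 + 0.808005·0.023·0.185 = 0.039813 + 0.100042 + 0.011088 + 0.003438 = 0.154381
Restricting to configurations with burnt toast present: 0.011088 + 0.003438 = 0.014526.
Hence the posterior is 0.014526/0.154381 ≈ 0.0941.

With the extra evidence:
By total probability over both values of burnt toast:
  P(detector | actual fire) = 0.5535·0.977 + 0.808005·0.023
        = 0.540770 + 0.018584 = 0.559354
The terms with burnt toast present sum to 0.018584, so
  P(burnt toast | detector, actual fire) = 0.018584 / 0.559354 ≈ 0.0332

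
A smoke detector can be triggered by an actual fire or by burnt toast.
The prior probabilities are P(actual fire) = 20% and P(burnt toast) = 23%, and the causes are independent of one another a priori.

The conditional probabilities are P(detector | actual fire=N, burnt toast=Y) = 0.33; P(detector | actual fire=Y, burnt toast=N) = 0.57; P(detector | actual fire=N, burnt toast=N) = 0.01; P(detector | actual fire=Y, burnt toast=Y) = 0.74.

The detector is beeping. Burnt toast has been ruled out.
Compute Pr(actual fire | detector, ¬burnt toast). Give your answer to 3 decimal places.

Weight on actual fire=true, given the evidence: 0.57·0.2 = 0.114000
Normalizer over all consistent configurations: 0.01·0.8 + 0.57·0.2 = 0.122000
P(actual fire | detector, ¬burnt toast) = 0.114000/0.122000 ≈ 0.934

Pr(actual fire | detector, ¬burnt toast) ≈ 0.934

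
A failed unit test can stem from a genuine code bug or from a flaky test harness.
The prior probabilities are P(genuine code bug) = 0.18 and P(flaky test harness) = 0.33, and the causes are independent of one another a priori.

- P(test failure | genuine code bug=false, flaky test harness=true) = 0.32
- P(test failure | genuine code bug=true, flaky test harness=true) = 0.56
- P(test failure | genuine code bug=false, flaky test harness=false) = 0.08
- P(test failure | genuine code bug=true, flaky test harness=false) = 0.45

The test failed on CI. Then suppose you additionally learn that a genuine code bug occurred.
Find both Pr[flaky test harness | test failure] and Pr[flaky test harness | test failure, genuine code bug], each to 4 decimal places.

Pr[flaky test harness | test failure] ≈ 0.5496; Pr[flaky test harness | test failure, genuine code bug] ≈ 0.3800

Enumerate the 4 (genuine code bug, flaky test harness) configurations and weight by the priors:
  P(test failure) = 0.08*0.82*0.67 + 0.32*0.82*0.33 + 0.45*0.18*0.67 + 0.56*0.18*0.33
        = 0.043952 + 0.086592 + 0.054270 + 0.033264 = 0.218078
The terms with flaky test harness present sum to 0.119856, so
  P(flaky test harness | test failure) = 0.119856 / 0.218078 ≈ 0.5496

With the extra evidence:
Enumerate both values of flaky test harness and weight by the priors:
  P(test failure | genuine code bug) = 0.45·0.67 + 0.56·0.33
        = 0.301500 + 0.184800 = 0.486300
The terms with flaky test harness present sum to 0.184800, so
  P(flaky test harness | test failure, genuine code bug) = 0.184800 / 0.486300 ≈ 0.3800
— genuine code bug explains away the evidence for flaky test harness.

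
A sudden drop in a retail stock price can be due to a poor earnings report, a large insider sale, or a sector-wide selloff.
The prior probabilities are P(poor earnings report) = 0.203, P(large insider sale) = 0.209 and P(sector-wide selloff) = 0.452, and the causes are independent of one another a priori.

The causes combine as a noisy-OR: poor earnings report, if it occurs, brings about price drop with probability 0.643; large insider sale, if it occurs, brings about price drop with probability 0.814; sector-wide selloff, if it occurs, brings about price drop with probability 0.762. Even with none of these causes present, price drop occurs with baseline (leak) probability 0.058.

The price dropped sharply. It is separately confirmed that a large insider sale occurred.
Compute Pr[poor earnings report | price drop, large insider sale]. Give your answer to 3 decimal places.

Pr[poor earnings report | price drop, large insider sale] ≈ 0.216

Under noisy-OR, P(price drop | causes) = 1 − (1−0.058)·∏(1−qᵢ) over the active causes.
P(price drop | large insider sale) = 0.824788×0.797×0.548 + 0.9583×0.797×0.452 + 0.937449×0.203×0.548 + 0.985113×0.203×0.452 = 0.360231 + 0.345222 + 0.104286 + 0.090390 = 0.900129
Restricting to configurations with poor earnings report present: 0.104286 + 0.090390 = 0.194676.
P(poor earnings report | price drop, large insider sale) = 0.194676 / 0.900129 ≈ 0.216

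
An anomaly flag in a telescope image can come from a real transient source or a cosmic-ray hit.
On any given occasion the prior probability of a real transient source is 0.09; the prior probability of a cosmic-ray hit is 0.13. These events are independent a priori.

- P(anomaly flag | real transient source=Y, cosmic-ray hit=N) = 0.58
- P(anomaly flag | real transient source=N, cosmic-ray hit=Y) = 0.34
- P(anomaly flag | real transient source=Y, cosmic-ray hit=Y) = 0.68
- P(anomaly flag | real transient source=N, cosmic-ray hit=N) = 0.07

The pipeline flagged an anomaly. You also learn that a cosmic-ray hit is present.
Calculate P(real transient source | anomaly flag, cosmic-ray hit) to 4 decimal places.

P(anomaly flag | cosmic-ray hit) = 0.34×0.91 + 0.68×0.09 = 0.309400 + 0.061200 = 0.370600
The real transient source-present share is 0.68×0.09 = 0.061200.
So P(real transient source | anomaly flag, cosmic-ray hit) = 0.061200/0.370600 ≈ 0.1651.

P(real transient source | anomaly flag, cosmic-ray hit) ≈ 0.1651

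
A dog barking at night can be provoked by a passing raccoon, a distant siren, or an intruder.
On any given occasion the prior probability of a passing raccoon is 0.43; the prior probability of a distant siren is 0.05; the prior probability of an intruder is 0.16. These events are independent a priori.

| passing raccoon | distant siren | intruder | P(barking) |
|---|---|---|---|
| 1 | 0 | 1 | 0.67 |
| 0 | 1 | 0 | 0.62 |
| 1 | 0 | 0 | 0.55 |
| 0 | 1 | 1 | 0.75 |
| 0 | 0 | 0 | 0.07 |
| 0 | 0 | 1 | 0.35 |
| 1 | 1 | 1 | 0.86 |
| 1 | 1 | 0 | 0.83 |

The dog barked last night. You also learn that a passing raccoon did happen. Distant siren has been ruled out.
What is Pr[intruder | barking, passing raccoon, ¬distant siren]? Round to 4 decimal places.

Pr[intruder | barking, passing raccoon, ¬distant siren] ≈ 0.1883

P(barking | passing raccoon, ¬distant siren) = 0.55×0.84 + 0.67×0.16 = 0.462000 + 0.107200 = 0.569200
The intruder-present share is 0.67×0.16 = 0.107200.
P(intruder | barking, passing raccoon, ¬distant siren) = 0.107200 / 0.569200 ≈ 0.1883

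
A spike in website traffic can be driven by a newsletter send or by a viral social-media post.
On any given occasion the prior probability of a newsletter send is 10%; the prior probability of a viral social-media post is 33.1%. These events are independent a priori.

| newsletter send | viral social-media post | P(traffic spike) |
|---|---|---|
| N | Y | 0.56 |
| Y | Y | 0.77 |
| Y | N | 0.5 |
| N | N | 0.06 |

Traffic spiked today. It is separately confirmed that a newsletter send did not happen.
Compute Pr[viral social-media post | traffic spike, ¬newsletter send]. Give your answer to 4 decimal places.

By total probability over both values of viral social-media post:
  P(traffic spike | ¬newsletter send) = 0.06*0.669 + 0.56*0.331
        = 0.040140 + 0.185360 = 0.225500
Keeping only the viral social-media post-present terms gives 0.185360, so
  P(viral social-media post | traffic spike, ¬newsletter send) = 0.185360 / 0.225500 ≈ 0.8220

Pr[viral social-media post | traffic spike, ¬newsletter send] ≈ 0.8220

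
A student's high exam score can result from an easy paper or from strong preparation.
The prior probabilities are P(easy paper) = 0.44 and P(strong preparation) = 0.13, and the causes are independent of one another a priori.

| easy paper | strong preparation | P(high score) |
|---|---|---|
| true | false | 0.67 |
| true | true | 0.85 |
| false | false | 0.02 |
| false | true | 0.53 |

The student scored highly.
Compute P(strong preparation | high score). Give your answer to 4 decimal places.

For the numerator, keep only strong preparation=true terms: 0.038584 + 0.048620 = 0.087204
Normalizer over all consistent configurations: 0.02×0.56×0.87 + 0.53×0.56×0.13 + 0.67×0.44×0.87 + 0.85×0.44×0.13 = 0.353424
Posterior = 0.087204 / 0.353424 ≈ 0.2467

P(strong preparation | high score) ≈ 0.2467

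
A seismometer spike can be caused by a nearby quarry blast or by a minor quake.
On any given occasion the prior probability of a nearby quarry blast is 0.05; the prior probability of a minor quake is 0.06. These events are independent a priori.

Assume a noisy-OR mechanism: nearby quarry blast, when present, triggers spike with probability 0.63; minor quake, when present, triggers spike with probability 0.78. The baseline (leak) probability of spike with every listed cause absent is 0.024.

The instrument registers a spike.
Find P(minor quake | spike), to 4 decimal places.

P(minor quake | spike) ≈ 0.4801

Under noisy-OR, P(spike | causes) = 1 − (1−0.024)·∏(1−qᵢ) over the active causes.
P(spike) = 0.024·0.95·0.94 + 0.78528·0.95·0.06 + 0.63888·0.05·0.94 + 0.920554·0.05·0.06 = 0.021432 + 0.044761 + 0.030027 + 0.002762 = 0.098982
The minor quake-present share is 0.044761 + 0.002762 = 0.047523.
P(minor quake | spike) = 0.047523 / 0.098982 ≈ 0.4801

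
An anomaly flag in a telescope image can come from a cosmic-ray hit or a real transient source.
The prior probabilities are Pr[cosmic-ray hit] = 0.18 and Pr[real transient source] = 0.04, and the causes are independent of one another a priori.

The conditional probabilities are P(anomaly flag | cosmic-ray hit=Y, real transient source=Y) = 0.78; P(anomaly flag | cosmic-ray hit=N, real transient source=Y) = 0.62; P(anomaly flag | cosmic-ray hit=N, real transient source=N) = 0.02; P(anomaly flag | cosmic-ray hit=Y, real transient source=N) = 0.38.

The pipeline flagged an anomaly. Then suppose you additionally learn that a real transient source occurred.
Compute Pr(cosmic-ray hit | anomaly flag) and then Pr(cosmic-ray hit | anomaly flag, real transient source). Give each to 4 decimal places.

P(anomaly flag) = 0.02×0.82×0.96 + 0.62×0.82×0.04 + 0.38×0.18×0.96 + 0.78×0.18×0.04 = 0.015744 + 0.020336 + 0.065664 + 0.005616 = 0.107360
Restricting to configurations with cosmic-ray hit present: 0.065664 + 0.005616 = 0.071280.
So P(cosmic-ray hit | anomaly flag) = 0.071280/0.107360 ≈ 0.6639.

Now condition on the additional information:
P(anomaly flag | real transient source) = 0.62·0.82 + 0.78·0.18 = 0.508400 + 0.140400 = 0.648800
The cosmic-ray hit-present share is 0.78·0.18 = 0.140400.
P(cosmic-ray hit | anomaly flag, real transient source) = 0.140400 / 0.648800 ≈ 0.2164

Pr(cosmic-ray hit | anomaly flag) ≈ 0.6639; Pr(cosmic-ray hit | anomaly flag, real transient source) ≈ 0.2164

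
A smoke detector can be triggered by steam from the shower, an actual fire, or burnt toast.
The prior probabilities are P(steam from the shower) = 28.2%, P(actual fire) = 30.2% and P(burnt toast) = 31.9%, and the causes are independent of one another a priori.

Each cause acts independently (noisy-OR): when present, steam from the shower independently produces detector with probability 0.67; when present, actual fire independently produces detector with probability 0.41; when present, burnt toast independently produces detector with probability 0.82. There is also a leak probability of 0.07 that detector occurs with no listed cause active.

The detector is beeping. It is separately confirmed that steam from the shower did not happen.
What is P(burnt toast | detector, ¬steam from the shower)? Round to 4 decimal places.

P(burnt toast | detector, ¬steam from the shower) ≈ 0.6834

Under noisy-OR, P(detector | causes) = 1 − (1−0.07)·∏(1−qᵢ) over the active causes.
Sum P(detector|·) weighted by the priors over the 4 (actual fire, burnt toast) configurations:
  P(detector | ¬steam from the shower) = 0.07·0.698·0.681 + 0.8326·0.698·0.319 + 0.4513·0.302·0.681 + 0.901234·0.302·0.319
        = 0.033274 + 0.185388 + 0.092815 + 0.086823 = 0.398300
Keeping only the burnt toast-present terms gives 0.272211, so
  P(burnt toast | detector, ¬steam from the shower) = 0.272211 / 0.398300 ≈ 0.6834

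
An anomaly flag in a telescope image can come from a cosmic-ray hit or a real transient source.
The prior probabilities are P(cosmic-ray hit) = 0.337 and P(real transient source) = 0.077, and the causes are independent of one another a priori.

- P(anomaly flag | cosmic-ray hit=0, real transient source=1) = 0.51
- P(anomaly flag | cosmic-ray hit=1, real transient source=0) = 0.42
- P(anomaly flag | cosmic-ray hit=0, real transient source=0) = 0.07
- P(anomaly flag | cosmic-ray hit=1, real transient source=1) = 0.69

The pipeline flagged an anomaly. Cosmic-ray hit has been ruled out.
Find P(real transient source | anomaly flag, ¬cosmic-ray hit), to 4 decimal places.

Enumerate both values of real transient source and weight by the priors:
  P(anomaly flag | ¬cosmic-ray hit) = 0.07·0.923 + 0.51·0.077
        = 0.064610 + 0.039270 = 0.103880
Keeping only the real transient source-present terms gives 0.039270, so
  P(real transient source | anomaly flag, ¬cosmic-ray hit) = 0.039270 / 0.103880 ≈ 0.3780

P(real transient source | anomaly flag, ¬cosmic-ray hit) ≈ 0.3780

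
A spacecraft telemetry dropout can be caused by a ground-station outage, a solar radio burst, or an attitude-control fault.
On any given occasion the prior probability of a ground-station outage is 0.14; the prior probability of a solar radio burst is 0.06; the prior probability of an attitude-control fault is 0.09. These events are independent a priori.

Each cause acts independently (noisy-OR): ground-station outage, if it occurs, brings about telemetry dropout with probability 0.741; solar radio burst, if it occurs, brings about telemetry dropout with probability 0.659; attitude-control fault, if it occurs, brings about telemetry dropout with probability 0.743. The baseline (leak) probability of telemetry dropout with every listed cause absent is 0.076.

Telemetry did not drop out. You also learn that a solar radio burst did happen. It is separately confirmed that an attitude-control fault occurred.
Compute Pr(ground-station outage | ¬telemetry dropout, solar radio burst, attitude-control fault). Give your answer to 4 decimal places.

Pr(ground-station outage | ¬telemetry dropout, solar radio burst, attitude-control fault) ≈ 0.0405

Under noisy-OR, P(telemetry dropout | causes) = 1 − (1−0.076)·∏(1−qᵢ) over the active causes.
Weight on ground-station outage=true, given the evidence: 0.020973*0.14 = 0.002936
Denominator P(¬telemetry dropout | solar radio burst, attitude-control fault): 0.080977*0.86 + 0.020973*0.14 = 0.072576
P(ground-station outage | ¬telemetry dropout, solar radio burst, attitude-control fault) = 0.002936/0.072576 ≈ 0.0405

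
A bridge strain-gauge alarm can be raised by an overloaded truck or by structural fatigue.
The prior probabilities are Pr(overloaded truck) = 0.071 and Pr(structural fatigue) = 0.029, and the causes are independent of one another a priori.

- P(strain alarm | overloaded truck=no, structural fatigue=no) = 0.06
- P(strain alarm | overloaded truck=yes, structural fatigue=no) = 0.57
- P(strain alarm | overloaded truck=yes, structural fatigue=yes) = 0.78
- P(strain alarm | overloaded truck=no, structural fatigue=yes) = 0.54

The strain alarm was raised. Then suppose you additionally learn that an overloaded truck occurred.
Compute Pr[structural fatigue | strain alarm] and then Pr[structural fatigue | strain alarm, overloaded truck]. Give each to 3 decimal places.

Pr[structural fatigue | strain alarm] ≈ 0.147; Pr[structural fatigue | strain alarm, overloaded truck] ≈ 0.039

P(strain alarm) = 0.06·0.929·0.971 + 0.54·0.929·0.029 + 0.57·0.071·0.971 + 0.78·0.071·0.029 = 0.054124 + 0.014548 + 0.039296 + 0.001606 = 0.109574
The structural fatigue-present share is 0.014548 + 0.001606 = 0.016154.
So P(structural fatigue | strain alarm) = 0.016154/0.109574 ≈ 0.147.

Now condition on the additional information:
Weight on structural fatigue=true, given the evidence: 0.78*0.029 = 0.022620
The normalizing constant is 0.57*0.971 + 0.78*0.029 = 0.576090
Posterior = 0.022620 / 0.576090 ≈ 0.039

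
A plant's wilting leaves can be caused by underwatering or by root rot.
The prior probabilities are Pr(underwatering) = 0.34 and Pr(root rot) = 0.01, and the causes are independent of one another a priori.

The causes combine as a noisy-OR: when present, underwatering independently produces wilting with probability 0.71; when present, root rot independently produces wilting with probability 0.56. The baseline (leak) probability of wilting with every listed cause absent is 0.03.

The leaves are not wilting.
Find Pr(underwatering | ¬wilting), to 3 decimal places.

Under noisy-OR, P(wilting | causes) = 1 − (1−0.03)·∏(1−qᵢ) over the active causes.
By total probability over the 4 (underwatering, root rot) configurations:
  P(¬wilting) = 0.97·0.66·0.99 + 0.4268·0.66·0.01 + 0.2813·0.34·0.99 + 0.123772·0.34·0.01
        = 0.633798 + 0.002817 + 0.094686 + 0.000421 = 0.731722
Keeping only the underwatering-present terms gives 0.095107, so
  P(underwatering | ¬wilting) = 0.095107 / 0.731722 ≈ 0.130

Pr(underwatering | ¬wilting) ≈ 0.130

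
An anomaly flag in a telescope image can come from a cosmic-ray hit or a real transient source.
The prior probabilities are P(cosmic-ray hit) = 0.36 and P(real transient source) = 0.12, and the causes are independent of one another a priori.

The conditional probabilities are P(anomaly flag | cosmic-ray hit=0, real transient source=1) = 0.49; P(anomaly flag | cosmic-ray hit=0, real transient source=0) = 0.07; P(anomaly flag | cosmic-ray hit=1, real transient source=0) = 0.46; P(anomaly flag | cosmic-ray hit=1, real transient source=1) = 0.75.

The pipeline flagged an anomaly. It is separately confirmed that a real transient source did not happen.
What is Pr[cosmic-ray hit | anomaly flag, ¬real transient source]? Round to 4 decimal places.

P(anomaly flag | ¬real transient source) = 0.07·0.64 + 0.46·0.36 = 0.044800 + 0.165600 = 0.210400
Restricting to configurations with cosmic-ray hit present: 0.46·0.36 = 0.165600.
Hence the posterior is 0.165600/0.210400 ≈ 0.7871.

Pr[cosmic-ray hit | anomaly flag, ¬real transient source] ≈ 0.7871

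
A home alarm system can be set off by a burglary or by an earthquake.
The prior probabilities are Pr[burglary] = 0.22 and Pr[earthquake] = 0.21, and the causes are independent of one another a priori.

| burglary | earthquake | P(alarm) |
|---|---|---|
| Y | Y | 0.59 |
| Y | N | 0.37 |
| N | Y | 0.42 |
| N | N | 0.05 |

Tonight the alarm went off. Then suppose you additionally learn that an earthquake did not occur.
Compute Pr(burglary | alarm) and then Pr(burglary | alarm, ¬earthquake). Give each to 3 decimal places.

Pr(burglary | alarm) ≈ 0.479; Pr(burglary | alarm, ¬earthquake) ≈ 0.676

Sum P(alarm|·) weighted by the priors over the 4 (burglary, earthquake) configurations:
  P(alarm) = 0.05*0.78*0.79 + 0.42*0.78*0.21 + 0.37*0.22*0.79 + 0.59*0.22*0.21
        = 0.030810 + 0.068796 + 0.064306 + 0.027258 = 0.191170
The terms with burglary present sum to 0.091564, so
  P(burglary | alarm) = 0.091564 / 0.191170 ≈ 0.479

With the extra evidence:
P(alarm | ¬earthquake) = 0.05×0.78 + 0.37×0.22 = 0.039000 + 0.081400 = 0.120400
Restricting to configurations with burglary present: 0.37×0.22 = 0.081400.
P(burglary | alarm, ¬earthquake) = 0.081400 / 0.120400 ≈ 0.676
Ruling out earthquake raises the posterior on burglary — the flip side of explaining away.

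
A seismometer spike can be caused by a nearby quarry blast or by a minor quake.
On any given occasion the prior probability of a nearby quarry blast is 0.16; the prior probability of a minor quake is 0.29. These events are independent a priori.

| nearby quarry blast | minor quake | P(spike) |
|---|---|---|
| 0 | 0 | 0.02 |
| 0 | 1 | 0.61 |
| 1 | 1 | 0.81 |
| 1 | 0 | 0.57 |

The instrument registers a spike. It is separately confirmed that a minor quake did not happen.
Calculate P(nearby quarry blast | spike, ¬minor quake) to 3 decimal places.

P(nearby quarry blast | spike, ¬minor quake) ≈ 0.844

P(spike | ¬minor quake) = 0.02×0.84 + 0.57×0.16 = 0.016800 + 0.091200 = 0.108000
The nearby quarry blast-present share is 0.57×0.16 = 0.091200.
P(nearby quarry blast | spike, ¬minor quake) = 0.091200 / 0.108000 ≈ 0.844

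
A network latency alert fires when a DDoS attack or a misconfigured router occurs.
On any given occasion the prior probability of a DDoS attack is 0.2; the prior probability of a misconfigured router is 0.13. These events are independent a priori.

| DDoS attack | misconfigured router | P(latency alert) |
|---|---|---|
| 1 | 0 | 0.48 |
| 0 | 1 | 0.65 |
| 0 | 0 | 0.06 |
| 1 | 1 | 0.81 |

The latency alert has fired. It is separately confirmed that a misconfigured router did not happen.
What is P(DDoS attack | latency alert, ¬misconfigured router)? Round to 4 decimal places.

P(DDoS attack | latency alert, ¬misconfigured router) ≈ 0.6667

Sum P(latency alert|·) weighted by the priors over both values of DDoS attack:
  P(latency alert | ¬misconfigured router) = 0.06*0.8 + 0.48*0.2
        = 0.048000 + 0.096000 = 0.144000
Keeping only the DDoS attack-present terms gives 0.096000, so
  P(DDoS attack | latency alert, ¬misconfigured router) = 0.096000 / 0.144000 ≈ 0.6667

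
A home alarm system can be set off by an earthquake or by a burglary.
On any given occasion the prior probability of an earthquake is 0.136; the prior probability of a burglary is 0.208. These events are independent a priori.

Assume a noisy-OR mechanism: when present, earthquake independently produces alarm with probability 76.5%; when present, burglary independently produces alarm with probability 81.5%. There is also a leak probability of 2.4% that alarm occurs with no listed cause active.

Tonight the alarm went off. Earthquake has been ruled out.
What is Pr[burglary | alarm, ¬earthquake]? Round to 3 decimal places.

Pr[burglary | alarm, ¬earthquake] ≈ 0.900

Under noisy-OR, P(alarm | causes) = 1 − (1−0.024)·∏(1−qᵢ) over the active causes.
Weight on burglary=true, given the evidence: 0.81944·0.208 = 0.170444
Denominator P(alarm | ¬earthquake): 0.024·0.792 + 0.81944·0.208 = 0.189452
Posterior = 0.170444 / 0.189452 ≈ 0.900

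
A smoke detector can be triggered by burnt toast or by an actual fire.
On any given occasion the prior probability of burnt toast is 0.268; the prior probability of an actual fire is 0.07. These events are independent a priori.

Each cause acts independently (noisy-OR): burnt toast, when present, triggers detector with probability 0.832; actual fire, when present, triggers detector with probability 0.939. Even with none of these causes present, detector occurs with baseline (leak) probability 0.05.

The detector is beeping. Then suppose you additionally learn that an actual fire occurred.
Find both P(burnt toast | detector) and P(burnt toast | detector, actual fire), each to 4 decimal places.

P(burnt toast | detector) ≈ 0.7348; P(burnt toast | detector, actual fire) ≈ 0.2779

Under noisy-OR, P(detector | causes) = 1 − (1−0.05)·∏(1−qᵢ) over the active causes.
Sum P(detector|·) weighted by the priors over the 4 (burnt toast, actual fire) configurations:
  P(detector) = 0.05·0.732·0.93 + 0.94205·0.732·0.07 + 0.8404·0.268·0.93 + 0.990264·0.268·0.07
        = 0.034038 + 0.048271 + 0.209461 + 0.018577 = 0.310347
The terms with burnt toast present sum to 0.228038, so
  P(burnt toast | detector) = 0.228038 / 0.310347 ≈ 0.7348

Now also conditioning on actual fire=true:
Weight on burnt toast=true, given the evidence: 0.990264×0.268 = 0.265391
Normalizer over all consistent configurations: 0.94205×0.732 + 0.990264×0.268 = 0.954972
Posterior = 0.265391 / 0.954972 ≈ 0.2779
The drop from 0.7348 to 0.2779 is the explaining-away (discounting) effect.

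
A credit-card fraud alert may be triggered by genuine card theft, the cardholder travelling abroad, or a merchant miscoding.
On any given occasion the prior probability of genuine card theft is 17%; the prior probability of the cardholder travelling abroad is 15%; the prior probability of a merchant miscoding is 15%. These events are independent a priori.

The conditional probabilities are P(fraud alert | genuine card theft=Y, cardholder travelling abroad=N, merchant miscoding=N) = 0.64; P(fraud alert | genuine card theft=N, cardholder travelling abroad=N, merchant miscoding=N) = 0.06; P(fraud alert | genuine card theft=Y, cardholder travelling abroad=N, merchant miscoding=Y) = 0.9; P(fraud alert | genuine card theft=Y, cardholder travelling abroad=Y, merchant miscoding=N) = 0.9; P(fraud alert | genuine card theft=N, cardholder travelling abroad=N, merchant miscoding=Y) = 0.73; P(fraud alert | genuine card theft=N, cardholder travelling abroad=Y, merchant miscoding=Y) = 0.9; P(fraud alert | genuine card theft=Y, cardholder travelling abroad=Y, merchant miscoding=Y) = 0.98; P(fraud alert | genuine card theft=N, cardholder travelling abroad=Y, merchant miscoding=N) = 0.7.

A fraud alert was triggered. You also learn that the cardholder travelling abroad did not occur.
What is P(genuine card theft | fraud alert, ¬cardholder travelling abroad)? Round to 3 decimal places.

Numerator (weight on configurations with genuine card theft): 0.092480 + 0.022950 = 0.115430
The normalizing constant is 0.06·0.83·0.85 + 0.73·0.83·0.15 + 0.64·0.17·0.85 + 0.9·0.17·0.15 = 0.248645
Posterior = 0.115430 / 0.248645 ≈ 0.464

P(genuine card theft | fraud alert, ¬cardholder travelling abroad) ≈ 0.464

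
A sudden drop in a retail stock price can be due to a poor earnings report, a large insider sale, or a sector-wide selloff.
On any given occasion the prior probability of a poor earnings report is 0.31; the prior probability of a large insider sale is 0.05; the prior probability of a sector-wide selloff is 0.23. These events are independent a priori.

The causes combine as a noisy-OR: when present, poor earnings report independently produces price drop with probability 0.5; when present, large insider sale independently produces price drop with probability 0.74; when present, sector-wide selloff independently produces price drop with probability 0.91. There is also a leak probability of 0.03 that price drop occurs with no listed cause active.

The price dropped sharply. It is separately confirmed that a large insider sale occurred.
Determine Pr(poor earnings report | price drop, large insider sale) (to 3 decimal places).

Under noisy-OR, P(price drop | causes) = 1 − (1−0.03)·∏(1−qᵢ) over the active causes.
Sum P(price drop|·) weighted by the priors over the 4 (poor earnings report, sector-wide selloff) configurations:
  P(price drop | large insider sale) = 0.7478×0.69×0.77 + 0.977302×0.69×0.23 + 0.8739×0.31×0.77 + 0.988651×0.31×0.23
        = 0.397306 + 0.155098 + 0.208600 + 0.070491 = 0.831495
The terms with poor earnings report present sum to 0.279091, so
  P(poor earnings report | price drop, large insider sale) = 0.279091 / 0.831495 ≈ 0.336

Pr(poor earnings report | price drop, large insider sale) ≈ 0.336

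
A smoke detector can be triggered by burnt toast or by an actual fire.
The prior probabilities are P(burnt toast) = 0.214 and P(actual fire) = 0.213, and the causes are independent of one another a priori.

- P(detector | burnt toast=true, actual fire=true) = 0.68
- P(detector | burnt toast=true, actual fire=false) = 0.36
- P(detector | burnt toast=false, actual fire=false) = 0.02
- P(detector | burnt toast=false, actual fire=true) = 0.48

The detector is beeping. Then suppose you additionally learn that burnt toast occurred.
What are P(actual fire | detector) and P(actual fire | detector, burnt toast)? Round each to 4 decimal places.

P(detector) = 0.02*0.786*0.787 + 0.48*0.786*0.213 + 0.36*0.214*0.787 + 0.68*0.214*0.213 = 0.012372 + 0.080361 + 0.060630 + 0.030996 = 0.184359
Of this, 0.111357 comes from 0.080361 + 0.030996 (the actual fire=true cases).
Hence the posterior is 0.111357/0.184359 ≈ 0.6040.

Now condition on the additional information:
P(detector | burnt toast) = 0.36×0.787 + 0.68×0.213 = 0.283320 + 0.144840 = 0.428160
The actual fire-present share is 0.68×0.213 = 0.144840.
P(actual fire | detector, burnt toast) = 0.144840 / 0.428160 ≈ 0.3383
The drop from 0.6040 to 0.3383 is the explaining-away (discounting) effect.

P(actual fire | detector) ≈ 0.6040; P(actual fire | detector, burnt toast) ≈ 0.3383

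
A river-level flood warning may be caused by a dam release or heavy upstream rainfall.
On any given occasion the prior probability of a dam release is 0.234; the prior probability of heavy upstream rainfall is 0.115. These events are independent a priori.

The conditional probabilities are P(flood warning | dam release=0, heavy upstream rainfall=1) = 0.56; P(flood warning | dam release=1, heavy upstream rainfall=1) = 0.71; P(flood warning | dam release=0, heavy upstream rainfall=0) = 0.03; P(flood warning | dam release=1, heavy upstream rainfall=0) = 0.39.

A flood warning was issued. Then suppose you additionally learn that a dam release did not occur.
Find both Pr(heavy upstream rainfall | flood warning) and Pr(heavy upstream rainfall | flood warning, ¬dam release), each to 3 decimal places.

Pr(heavy upstream rainfall | flood warning) ≈ 0.404; Pr(heavy upstream rainfall | flood warning, ¬dam release) ≈ 0.708

By total probability over the 4 (dam release, heavy upstream rainfall) configurations:
  P(flood warning) = 0.03·0.766·0.885 + 0.56·0.766·0.115 + 0.39·0.234·0.885 + 0.71·0.234·0.115
        = 0.020337 + 0.049330 + 0.080765 + 0.019106 = 0.169538
Keeping only the heavy upstream rainfall-present terms gives 0.068436, so
  P(heavy upstream rainfall | flood warning) = 0.068436 / 0.169538 ≈ 0.404

Now also conditioning on dam release≠true:
P(flood warning | ¬dam release) = 0.03×0.885 + 0.56×0.115 = 0.026550 + 0.064400 = 0.090950
The heavy upstream rainfall-present share is 0.56×0.115 = 0.064400.
P(heavy upstream rainfall | flood warning, ¬dam release) = 0.064400 / 0.090950 ≈ 0.708
Ruling out dam release raises the posterior on heavy upstream rainfall — the flip side of explaining away.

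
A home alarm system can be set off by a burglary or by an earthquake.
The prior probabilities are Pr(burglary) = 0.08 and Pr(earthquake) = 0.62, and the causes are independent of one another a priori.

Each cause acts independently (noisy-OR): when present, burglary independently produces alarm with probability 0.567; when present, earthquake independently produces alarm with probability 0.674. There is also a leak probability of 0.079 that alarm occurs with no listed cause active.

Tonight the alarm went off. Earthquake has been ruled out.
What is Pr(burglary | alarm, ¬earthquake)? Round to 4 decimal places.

Pr(burglary | alarm, ¬earthquake) ≈ 0.3982

Under noisy-OR, P(alarm | causes) = 1 − (1−0.079)·∏(1−qᵢ) over the active causes.
For the numerator, keep only burglary=true terms: 0.601207·0.08 = 0.048097
Denominator P(alarm | ¬earthquake): 0.079·0.92 + 0.601207·0.08 = 0.120777
P(burglary | alarm, ¬earthquake) = 0.048097/0.120777 ≈ 0.3982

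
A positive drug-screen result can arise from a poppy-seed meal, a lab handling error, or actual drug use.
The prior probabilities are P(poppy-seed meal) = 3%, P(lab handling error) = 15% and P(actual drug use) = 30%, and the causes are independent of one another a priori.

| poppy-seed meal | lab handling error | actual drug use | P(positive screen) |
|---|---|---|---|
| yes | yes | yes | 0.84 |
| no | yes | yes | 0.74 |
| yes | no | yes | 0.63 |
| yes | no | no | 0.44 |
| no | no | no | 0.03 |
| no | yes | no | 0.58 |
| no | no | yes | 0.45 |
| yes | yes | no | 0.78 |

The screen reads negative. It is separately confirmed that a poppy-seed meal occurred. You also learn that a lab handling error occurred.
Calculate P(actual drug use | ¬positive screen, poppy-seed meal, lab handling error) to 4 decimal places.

P(actual drug use | ¬positive screen, poppy-seed meal, lab handling error) ≈ 0.2376

For the numerator, keep only actual drug use=true terms: 0.16·0.3 = 0.048000
Denominator P(¬positive screen | poppy-seed meal, lab handling error): 0.22·0.7 + 0.16·0.3 = 0.202000
P(actual drug use | ¬positive screen, poppy-seed meal, lab handling error) = 0.048000/0.202000 ≈ 0.2376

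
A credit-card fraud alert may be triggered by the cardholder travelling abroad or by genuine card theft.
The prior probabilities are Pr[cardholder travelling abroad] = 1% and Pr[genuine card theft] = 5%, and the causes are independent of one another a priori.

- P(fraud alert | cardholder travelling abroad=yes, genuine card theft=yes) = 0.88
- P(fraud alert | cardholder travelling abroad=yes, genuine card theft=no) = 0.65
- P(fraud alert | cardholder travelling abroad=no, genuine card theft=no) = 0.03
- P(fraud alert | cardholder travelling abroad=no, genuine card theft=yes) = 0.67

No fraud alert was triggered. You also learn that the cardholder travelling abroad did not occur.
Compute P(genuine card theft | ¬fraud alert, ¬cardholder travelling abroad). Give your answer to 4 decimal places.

For the numerator, keep only genuine card theft=true terms: 0.33·0.05 = 0.016500
Normalizer over all consistent configurations: 0.97·0.95 + 0.33·0.05 = 0.938000
P(genuine card theft | ¬fraud alert, ¬cardholder travelling abroad) = 0.016500/0.938000 ≈ 0.0176

P(genuine card theft | ¬fraud alert, ¬cardholder travelling abroad) ≈ 0.0176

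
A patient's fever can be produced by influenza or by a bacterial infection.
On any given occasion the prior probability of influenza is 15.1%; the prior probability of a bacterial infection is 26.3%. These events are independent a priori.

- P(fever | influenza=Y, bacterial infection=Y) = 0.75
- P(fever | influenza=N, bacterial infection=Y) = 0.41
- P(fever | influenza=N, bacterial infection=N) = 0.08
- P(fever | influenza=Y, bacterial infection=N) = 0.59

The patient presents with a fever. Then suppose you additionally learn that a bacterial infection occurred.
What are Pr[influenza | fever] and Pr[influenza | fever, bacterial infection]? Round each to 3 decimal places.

Pr[influenza | fever] ≈ 0.403; Pr[influenza | fever, bacterial infection] ≈ 0.245

P(fever) = 0.08·0.849·0.737 + 0.41·0.849·0.263 + 0.59·0.151·0.737 + 0.75·0.151·0.263 = 0.050057 + 0.091548 + 0.065659 + 0.029785 = 0.237049
Of this, 0.095444 comes from 0.065659 + 0.029785 (the influenza=true cases).
So P(influenza | fever) = 0.095444/0.237049 ≈ 0.403.

With the extra evidence:
Enumerate both values of influenza and weight by the priors:
  P(fever | bacterial infection) = 0.41*0.849 + 0.75*0.151
        = 0.348090 + 0.113250 = 0.461340
Keeping only the influenza-present terms gives 0.113250, so
  P(influenza | fever, bacterial infection) = 0.113250 / 0.461340 ≈ 0.245
— bacterial infection explains away the evidence for influenza.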